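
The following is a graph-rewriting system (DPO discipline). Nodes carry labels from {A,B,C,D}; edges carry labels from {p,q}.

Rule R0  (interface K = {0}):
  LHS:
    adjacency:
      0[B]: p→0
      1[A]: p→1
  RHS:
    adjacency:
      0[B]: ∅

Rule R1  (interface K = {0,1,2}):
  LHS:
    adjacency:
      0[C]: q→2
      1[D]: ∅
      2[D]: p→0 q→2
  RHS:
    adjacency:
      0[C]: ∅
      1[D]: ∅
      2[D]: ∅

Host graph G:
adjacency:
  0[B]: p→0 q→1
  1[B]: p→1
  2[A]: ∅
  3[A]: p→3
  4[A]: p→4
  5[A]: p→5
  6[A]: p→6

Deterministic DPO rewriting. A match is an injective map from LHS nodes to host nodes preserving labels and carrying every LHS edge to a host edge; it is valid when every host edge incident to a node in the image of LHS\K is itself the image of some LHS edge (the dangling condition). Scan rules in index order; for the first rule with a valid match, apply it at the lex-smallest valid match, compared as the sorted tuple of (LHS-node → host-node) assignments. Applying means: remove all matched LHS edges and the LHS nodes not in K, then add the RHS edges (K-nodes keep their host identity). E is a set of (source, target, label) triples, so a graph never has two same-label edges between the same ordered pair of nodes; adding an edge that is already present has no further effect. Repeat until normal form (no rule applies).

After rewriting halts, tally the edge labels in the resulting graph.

initial: |V|=7 |E|=7  E = 0-p->0 0-q->1 1-p->1 3-p->3 4-p->4 5-p->5 6-p->6
step 1: apply R0 at {0↦0, 1↦3}  → |V|=6 |E|=5  E = 0-q->1 1-p->1 4-p->4 5-p->5 6-p->6
step 2: apply R0 at {0↦1, 1↦4}  → |V|=5 |E|=3  E = 0-q->1 5-p->5 6-p->6
halt: no rule applies after step 2
NF edges: [(0, 1, 'q'), (5, 5, 'p'), (6, 6, 'p')]

Answer: p:2 q:1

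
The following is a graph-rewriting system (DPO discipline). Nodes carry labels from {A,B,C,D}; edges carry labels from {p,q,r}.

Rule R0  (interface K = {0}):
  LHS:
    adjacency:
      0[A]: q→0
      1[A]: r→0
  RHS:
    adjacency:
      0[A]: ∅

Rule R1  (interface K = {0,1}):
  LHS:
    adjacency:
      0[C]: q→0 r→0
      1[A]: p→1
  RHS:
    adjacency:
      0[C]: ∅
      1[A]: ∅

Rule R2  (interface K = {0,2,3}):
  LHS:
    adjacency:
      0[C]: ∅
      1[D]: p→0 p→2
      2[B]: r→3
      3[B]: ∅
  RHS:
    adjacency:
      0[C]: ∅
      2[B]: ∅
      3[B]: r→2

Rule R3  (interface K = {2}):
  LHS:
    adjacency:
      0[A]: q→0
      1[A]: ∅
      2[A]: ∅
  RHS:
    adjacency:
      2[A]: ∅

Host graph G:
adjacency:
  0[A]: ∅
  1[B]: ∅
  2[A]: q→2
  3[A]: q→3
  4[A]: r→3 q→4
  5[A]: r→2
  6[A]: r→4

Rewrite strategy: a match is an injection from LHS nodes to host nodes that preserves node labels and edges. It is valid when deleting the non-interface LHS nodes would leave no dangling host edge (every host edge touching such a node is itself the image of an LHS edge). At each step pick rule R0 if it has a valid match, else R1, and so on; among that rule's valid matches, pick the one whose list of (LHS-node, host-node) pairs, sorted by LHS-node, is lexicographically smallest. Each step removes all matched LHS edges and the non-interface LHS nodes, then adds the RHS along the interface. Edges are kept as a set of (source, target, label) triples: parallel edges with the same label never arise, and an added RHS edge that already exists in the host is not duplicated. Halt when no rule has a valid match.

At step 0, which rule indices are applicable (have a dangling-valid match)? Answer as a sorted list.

R0: 2 valid matches — {0↦2, 1↦5}, {0↦4, 1↦6}
R1: no valid match — LHS pattern not found
R2: no valid match — LHS pattern not found
R3: no valid match — 60 raw matches, all fail dangling condition

Answer: [R0]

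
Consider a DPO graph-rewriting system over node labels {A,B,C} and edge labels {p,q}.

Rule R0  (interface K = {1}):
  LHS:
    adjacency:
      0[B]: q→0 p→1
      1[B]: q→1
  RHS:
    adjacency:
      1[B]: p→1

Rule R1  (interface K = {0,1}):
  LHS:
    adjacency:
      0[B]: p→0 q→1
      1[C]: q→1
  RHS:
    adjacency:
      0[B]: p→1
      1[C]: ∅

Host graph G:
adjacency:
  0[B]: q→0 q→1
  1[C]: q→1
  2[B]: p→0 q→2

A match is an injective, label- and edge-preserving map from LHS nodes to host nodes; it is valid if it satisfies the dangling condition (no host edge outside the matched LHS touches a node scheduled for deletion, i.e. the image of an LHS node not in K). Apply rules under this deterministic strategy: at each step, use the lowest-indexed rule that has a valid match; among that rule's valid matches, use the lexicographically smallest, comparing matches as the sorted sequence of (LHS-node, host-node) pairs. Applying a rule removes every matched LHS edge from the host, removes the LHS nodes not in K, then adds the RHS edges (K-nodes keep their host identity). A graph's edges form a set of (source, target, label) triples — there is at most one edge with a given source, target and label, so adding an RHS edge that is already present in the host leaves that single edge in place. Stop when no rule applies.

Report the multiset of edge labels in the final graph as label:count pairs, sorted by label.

initial: |V|=3 |E|=5  E = 0-q->0 0-q->1 1-q->1 2-p->0 2-q->2
step 1: apply R0 at {0↦2, 1↦0}  → |V|=2 |E|=3  E = 0-p->0 0-q->1 1-q->1
step 2: apply R1 at {0↦0, 1↦1}  → |V|=2 |E|=1  E = 0-p->1
normal form: no rule applies after step 2
NF edges: [(0, 1, 'p')]

Answer: p:1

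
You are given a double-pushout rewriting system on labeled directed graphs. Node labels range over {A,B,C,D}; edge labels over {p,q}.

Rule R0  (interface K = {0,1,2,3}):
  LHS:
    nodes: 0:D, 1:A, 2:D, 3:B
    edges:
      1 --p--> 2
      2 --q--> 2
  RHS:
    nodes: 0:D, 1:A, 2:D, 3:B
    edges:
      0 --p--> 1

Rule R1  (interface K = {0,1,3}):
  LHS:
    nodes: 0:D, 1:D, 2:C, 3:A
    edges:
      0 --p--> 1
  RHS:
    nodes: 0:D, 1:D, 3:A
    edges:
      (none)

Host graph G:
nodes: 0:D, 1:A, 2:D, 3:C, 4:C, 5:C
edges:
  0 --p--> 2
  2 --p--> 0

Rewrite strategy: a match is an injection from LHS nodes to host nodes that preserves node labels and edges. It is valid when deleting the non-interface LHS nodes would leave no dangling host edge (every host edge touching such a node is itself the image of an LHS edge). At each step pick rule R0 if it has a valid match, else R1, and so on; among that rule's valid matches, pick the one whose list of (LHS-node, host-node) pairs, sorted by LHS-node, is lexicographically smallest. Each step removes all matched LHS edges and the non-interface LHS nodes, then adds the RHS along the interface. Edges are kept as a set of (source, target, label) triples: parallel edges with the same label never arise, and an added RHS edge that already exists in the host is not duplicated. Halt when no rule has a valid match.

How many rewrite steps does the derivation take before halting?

Answer: 2

Rewrite trace:
[0] host  ⇒  6 nodes, 2 edges  {0-p->2 2-p->0}
[1] R1 @ {0↦0, 1↦2, 2↦3, 3↦1}  ⇒  5 nodes, 1 edges  {2-p->0}
[2] R1 @ {0↦2, 1↦0, 2↦4, 3↦1}  ⇒  4 nodes, 0 edges  {∅}
final graph: no rule applies after step 2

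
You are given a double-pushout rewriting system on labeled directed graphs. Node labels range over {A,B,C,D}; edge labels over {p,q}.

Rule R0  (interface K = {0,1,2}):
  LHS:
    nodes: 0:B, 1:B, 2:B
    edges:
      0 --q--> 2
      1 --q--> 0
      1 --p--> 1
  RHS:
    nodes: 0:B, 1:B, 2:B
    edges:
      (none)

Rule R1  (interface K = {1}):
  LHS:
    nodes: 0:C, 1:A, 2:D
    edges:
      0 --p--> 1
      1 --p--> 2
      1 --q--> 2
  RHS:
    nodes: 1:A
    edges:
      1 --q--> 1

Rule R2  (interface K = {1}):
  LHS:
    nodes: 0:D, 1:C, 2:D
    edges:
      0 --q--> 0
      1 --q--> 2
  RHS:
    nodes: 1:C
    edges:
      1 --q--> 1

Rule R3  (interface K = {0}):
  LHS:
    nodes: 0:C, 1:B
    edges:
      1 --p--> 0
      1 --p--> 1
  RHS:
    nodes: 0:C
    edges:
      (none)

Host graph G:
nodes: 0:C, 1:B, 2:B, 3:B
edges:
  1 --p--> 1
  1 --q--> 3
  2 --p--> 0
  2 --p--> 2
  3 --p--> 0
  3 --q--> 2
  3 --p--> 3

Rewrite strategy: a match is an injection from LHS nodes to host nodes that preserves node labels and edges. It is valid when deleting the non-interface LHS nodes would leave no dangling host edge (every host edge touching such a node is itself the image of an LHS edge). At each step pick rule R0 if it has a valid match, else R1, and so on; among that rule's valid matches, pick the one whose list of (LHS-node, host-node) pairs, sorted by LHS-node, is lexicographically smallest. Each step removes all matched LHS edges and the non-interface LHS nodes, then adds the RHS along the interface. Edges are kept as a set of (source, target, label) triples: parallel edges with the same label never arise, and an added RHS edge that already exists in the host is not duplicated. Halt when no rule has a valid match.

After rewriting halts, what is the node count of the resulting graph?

Answer: 2

Rewrite trace:
start.  V:4 E:7  edges: 1-p->1 1-q->3 2-p->0 2-p->2 3-p->0 3-q->2 3-p->3
1. fire R0 via {0↦3, 1↦1, 2↦2}  →  V:4 E:4  edges: 2-p->0 2-p->2 3-p->0 3-p->3
2. fire R3 via {0↦0, 1↦2}  →  V:3 E:2  edges: 3-p->0 3-p->3
3. fire R3 via {0↦0, 1↦3}  →  V:2 E:0  edges: ∅
halt: no rule applies after step 3
NF nodes: {0:C, 1:B}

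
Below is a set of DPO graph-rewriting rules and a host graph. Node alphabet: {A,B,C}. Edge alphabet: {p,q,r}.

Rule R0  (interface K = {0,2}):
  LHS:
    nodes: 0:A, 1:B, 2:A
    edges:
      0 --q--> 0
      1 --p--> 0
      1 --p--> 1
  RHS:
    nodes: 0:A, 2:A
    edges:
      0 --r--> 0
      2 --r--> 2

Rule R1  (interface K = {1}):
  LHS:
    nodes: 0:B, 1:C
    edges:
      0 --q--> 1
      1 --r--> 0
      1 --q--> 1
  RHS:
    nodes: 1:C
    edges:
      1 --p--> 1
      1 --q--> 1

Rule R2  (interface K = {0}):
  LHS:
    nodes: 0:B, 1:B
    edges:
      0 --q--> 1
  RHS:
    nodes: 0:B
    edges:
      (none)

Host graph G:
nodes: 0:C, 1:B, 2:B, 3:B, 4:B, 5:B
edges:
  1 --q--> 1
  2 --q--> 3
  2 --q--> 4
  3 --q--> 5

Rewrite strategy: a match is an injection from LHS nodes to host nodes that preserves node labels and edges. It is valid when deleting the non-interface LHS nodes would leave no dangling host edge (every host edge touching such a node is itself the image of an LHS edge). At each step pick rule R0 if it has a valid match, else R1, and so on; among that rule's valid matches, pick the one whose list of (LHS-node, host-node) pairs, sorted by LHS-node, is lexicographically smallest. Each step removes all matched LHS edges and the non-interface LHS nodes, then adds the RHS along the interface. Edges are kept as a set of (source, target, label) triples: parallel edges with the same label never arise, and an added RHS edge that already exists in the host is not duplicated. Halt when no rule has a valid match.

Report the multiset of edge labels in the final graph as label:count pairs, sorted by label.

Answer: q:1

Steps:
initial: |V|=6 |E|=4  E = 1-q->1 2-q->3 2-q->4 3-q->5
step 1: apply R2 at {0↦2, 1↦4}  → |V|=5 |E|=3  E = 1-q->1 2-q->3 3-q->5
step 2: apply R2 at {0↦3, 1↦5}  → |V|=4 |E|=2  E = 1-q->1 2-q->3
step 3: apply R2 at {0↦2, 1↦3}  → |V|=3 |E|=1  E = 1-q->1
halt: no rule applies after step 3
NF edges: [(1, 1, 'q')]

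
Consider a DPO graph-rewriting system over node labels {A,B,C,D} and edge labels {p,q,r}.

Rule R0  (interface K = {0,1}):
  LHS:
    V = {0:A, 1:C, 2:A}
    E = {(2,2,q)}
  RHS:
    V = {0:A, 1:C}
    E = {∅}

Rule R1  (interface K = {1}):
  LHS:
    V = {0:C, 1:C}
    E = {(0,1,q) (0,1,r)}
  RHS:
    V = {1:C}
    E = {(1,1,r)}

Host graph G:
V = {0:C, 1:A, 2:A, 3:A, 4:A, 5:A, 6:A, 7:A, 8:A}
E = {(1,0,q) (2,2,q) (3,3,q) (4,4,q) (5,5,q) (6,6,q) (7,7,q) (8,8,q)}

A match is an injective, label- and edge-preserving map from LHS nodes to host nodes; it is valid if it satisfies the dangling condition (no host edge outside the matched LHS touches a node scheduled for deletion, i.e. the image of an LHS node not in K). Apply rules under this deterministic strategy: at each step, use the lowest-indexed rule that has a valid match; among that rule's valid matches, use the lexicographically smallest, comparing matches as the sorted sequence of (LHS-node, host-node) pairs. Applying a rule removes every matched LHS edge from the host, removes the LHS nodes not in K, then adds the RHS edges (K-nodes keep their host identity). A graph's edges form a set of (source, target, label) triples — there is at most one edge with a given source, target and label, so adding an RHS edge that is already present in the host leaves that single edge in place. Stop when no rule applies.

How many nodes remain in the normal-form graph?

initial: |V|=9 |E|=8  E = 1-q->0 2-q->2 3-q->3 4-q->4 5-q->5 6-q->6 7-q->7 8-q->8
step 1: apply R0 at {0↦1, 1↦0, 2↦2}  → |V|=8 |E|=7  E = 1-q->0 3-q->3 4-q->4 5-q->5 6-q->6 7-q->7 8-q->8
step 2: apply R0 at {0↦1, 1↦0, 2↦3}  → |V|=7 |E|=6  E = 1-q->0 4-q->4 5-q->5 6-q->6 7-q->7 8-q->8
step 3: apply R0 at {0↦1, 1↦0, 2↦4}  → |V|=6 |E|=5  E = 1-q->0 5-q->5 6-q->6 7-q->7 8-q->8
step 4: apply R0 at {0↦1, 1↦0, 2↦5}  → |V|=5 |E|=4  E = 1-q->0 6-q->6 7-q->7 8-q->8
step 5: apply R0 at {0↦1, 1↦0, 2↦6}  → |V|=4 |E|=3  E = 1-q->0 7-q->7 8-q->8
step 6: apply R0 at {0↦1, 1↦0, 2↦7}  → |V|=3 |E|=2  E = 1-q->0 8-q->8
step 7: apply R0 at {0↦1, 1↦0, 2↦8}  → |V|=2 |E|=1  E = 1-q->0
normal form: no rule applies after step 7
NF nodes: {0:C, 1:A}

Answer: 2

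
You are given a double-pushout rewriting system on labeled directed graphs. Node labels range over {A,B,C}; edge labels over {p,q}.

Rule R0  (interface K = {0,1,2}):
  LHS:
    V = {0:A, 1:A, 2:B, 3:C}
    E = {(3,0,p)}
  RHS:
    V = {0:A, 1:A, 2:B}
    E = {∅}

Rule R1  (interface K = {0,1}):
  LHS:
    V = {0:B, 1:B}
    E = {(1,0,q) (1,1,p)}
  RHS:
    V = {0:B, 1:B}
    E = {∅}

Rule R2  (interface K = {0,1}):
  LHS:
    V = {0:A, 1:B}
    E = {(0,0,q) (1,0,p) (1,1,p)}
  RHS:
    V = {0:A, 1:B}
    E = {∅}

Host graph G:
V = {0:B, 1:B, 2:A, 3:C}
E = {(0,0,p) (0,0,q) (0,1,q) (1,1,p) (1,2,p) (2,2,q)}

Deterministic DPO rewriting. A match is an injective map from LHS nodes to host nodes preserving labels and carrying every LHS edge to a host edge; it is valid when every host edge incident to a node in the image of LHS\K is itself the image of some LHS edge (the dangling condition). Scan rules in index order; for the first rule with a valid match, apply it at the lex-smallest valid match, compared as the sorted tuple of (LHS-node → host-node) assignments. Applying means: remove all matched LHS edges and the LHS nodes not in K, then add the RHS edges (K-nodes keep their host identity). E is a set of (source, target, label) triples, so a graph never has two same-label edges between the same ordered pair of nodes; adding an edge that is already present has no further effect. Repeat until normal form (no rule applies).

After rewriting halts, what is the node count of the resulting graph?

Answer: 4

Derivation:
[0] host  ⇒  4 nodes, 6 edges  {0-p->0 0-q->0 0-q->1 1-p->1 1-p->2 2-q->2}
[1] R1 @ {0↦1, 1↦0}  ⇒  4 nodes, 4 edges  {0-q->0 1-p->1 1-p->2 2-q->2}
[2] R2 @ {0↦2, 1↦1}  ⇒  4 nodes, 1 edges  {0-q->0}
normal form: no rule applies after step 2
NF nodes: {0:B, 1:B, 2:A, 3:C}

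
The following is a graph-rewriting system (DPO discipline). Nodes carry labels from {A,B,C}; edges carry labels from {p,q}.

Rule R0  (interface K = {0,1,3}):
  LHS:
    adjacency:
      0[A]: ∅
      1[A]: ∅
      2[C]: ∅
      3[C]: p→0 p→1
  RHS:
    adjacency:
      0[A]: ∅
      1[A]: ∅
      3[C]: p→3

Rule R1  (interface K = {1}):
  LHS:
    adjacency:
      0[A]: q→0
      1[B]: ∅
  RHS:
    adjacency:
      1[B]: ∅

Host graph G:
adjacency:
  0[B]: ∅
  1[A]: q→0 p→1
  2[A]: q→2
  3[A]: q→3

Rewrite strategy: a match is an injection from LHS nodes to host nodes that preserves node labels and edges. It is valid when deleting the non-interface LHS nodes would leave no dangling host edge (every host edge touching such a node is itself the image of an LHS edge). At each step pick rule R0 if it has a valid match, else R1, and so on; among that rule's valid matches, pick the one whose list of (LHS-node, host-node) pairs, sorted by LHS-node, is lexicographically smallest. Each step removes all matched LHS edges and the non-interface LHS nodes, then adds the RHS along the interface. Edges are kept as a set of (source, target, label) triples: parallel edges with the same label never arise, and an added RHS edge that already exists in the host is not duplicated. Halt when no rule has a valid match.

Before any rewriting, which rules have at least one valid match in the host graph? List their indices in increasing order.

Answer: [R1]

Rewrite trace:
R0: no valid match — LHS pattern not found
R1: 2 valid matches — {0↦2, 1↦0}, {0↦3, 1↦0}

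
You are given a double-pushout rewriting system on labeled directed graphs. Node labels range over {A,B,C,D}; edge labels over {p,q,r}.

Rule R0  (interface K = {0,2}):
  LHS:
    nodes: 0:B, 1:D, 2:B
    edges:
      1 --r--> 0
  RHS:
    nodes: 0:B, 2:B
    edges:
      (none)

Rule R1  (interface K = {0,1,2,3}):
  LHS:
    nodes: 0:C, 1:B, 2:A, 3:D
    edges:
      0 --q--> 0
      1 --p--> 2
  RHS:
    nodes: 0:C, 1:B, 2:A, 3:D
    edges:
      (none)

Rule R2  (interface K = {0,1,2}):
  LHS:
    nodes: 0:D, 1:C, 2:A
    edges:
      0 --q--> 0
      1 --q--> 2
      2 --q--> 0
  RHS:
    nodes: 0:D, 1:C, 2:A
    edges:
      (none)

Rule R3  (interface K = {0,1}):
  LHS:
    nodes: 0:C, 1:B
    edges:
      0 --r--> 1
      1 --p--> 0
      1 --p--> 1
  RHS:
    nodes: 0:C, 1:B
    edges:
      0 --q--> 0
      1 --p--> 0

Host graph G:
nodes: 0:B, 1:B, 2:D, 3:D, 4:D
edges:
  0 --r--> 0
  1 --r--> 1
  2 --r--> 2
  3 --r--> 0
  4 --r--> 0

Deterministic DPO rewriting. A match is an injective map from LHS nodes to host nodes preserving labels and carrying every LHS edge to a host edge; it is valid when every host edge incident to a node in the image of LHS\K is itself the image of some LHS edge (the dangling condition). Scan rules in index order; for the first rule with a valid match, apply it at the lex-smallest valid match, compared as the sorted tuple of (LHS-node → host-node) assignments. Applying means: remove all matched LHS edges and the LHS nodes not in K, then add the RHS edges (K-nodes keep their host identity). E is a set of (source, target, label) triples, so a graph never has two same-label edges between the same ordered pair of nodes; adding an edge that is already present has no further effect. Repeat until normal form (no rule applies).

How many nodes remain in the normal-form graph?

Answer: 3

Steps:
start.  V:5 E:5  edges: 0-r->0 1-r->1 2-r->2 3-r->0 4-r->0
1. fire R0 via {0↦0, 1↦3, 2↦1}  →  V:4 E:4  edges: 0-r->0 1-r->1 2-r->2 4-r->0
2. fire R0 via {0↦0, 1↦4, 2↦1}  →  V:3 E:3  edges: 0-r->0 1-r->1 2-r->2
halt: no rule applies after step 2
NF nodes: {0:B, 1:B, 2:D}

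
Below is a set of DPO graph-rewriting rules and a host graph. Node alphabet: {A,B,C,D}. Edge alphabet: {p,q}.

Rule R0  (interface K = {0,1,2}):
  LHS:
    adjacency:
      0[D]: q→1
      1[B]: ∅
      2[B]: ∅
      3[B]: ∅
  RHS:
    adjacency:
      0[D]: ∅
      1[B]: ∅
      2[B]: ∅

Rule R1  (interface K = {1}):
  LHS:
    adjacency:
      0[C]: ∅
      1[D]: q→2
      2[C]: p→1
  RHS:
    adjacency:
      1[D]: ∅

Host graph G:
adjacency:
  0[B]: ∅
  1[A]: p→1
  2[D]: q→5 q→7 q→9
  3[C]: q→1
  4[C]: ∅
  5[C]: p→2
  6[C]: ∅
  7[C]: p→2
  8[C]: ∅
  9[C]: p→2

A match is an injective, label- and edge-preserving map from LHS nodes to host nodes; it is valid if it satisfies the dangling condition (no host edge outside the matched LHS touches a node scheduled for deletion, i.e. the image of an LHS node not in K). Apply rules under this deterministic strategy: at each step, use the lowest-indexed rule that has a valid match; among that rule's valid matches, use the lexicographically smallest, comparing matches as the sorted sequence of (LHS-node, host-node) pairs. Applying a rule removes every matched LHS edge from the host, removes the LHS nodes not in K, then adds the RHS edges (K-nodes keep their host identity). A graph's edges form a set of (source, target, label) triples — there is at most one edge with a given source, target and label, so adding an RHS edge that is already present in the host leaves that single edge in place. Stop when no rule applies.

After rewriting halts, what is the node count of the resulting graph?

[0] host  ⇒  10 nodes, 8 edges  {1-p->1 2-q->5 2-q->7 2-q->9 3-q->1 5-p->2 7-p->2 9-p->2}
[1] R1 @ {0↦4, 1↦2, 2↦5}  ⇒  8 nodes, 6 edges  {1-p->1 2-q->7 2-q->9 3-q->1 7-p->2 9-p->2}
[2] R1 @ {0↦6, 1↦2, 2↦7}  ⇒  6 nodes, 4 edges  {1-p->1 2-q->9 3-q->1 9-p->2}
[3] R1 @ {0↦8, 1↦2, 2↦9}  ⇒  4 nodes, 2 edges  {1-p->1 3-q->1}
normal form: no rule applies after step 3
NF nodes: {0:B, 1:A, 2:D, 3:C}

Answer: 4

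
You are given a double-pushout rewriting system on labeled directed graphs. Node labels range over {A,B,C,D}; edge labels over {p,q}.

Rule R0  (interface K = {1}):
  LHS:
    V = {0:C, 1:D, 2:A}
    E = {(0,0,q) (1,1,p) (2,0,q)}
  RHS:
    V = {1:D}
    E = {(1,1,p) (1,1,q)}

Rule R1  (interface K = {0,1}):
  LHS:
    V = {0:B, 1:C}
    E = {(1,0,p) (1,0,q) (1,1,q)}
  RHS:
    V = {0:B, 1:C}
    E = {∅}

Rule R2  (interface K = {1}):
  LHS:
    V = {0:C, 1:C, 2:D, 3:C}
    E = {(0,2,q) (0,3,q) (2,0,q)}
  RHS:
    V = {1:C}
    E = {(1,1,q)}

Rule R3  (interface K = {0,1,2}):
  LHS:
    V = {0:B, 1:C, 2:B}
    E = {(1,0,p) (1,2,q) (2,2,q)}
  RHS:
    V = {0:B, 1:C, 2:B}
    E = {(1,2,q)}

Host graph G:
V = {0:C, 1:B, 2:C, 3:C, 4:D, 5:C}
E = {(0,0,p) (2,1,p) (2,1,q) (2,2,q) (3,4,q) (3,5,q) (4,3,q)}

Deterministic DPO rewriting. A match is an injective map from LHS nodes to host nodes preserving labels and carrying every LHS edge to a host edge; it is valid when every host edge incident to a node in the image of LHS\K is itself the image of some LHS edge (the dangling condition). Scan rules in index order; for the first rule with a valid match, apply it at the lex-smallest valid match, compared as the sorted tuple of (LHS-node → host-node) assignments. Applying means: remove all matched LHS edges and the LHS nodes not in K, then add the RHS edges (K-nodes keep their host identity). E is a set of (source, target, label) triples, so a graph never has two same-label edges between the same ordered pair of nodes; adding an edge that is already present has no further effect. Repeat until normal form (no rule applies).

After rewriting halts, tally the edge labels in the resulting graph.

Answer: p:1 q:1

Derivation:
initial: |V|=6 |E|=7  E = 0-p->0 2-p->1 2-q->1 2-q->2 3-q->4 3-q->5 4-q->3
step 1: apply R1 at {0↦1, 1↦2}  → |V|=6 |E|=4  E = 0-p->0 3-q->4 3-q->5 4-q->3
step 2: apply R2 at {0↦3, 1↦0, 2↦4, 3↦5}  → |V|=3 |E|=2  E = 0-p->0 0-q->0
normal form: no rule applies after step 2
NF edges: [(0, 0, 'p'), (0, 0, 'q')]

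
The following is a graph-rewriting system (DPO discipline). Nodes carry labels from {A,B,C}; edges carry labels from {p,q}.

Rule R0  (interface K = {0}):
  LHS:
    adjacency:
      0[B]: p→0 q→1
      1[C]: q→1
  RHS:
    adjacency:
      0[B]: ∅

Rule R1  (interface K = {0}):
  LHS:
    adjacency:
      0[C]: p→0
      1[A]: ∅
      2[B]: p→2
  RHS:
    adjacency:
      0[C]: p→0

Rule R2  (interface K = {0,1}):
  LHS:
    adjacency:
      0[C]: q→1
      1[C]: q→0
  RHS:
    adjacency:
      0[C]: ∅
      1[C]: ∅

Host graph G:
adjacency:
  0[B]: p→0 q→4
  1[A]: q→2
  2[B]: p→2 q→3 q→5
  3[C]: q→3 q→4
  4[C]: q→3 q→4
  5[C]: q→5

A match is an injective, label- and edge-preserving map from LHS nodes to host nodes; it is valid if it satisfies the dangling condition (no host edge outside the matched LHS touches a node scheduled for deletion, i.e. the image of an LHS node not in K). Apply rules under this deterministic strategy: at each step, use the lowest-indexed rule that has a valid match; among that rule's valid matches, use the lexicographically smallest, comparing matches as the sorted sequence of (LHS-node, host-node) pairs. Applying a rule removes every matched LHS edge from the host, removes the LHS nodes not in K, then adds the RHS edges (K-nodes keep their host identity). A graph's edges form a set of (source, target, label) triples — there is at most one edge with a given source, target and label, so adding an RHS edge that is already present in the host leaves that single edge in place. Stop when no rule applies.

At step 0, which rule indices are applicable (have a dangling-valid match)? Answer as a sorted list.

Answer: [R0,R2]

Derivation:
R0: 1 valid match — {0↦2, 1↦5}
R1: no valid match — LHS pattern not found
R2: 2 valid matches — {0↦3, 1↦4}, {0↦4, 1↦3}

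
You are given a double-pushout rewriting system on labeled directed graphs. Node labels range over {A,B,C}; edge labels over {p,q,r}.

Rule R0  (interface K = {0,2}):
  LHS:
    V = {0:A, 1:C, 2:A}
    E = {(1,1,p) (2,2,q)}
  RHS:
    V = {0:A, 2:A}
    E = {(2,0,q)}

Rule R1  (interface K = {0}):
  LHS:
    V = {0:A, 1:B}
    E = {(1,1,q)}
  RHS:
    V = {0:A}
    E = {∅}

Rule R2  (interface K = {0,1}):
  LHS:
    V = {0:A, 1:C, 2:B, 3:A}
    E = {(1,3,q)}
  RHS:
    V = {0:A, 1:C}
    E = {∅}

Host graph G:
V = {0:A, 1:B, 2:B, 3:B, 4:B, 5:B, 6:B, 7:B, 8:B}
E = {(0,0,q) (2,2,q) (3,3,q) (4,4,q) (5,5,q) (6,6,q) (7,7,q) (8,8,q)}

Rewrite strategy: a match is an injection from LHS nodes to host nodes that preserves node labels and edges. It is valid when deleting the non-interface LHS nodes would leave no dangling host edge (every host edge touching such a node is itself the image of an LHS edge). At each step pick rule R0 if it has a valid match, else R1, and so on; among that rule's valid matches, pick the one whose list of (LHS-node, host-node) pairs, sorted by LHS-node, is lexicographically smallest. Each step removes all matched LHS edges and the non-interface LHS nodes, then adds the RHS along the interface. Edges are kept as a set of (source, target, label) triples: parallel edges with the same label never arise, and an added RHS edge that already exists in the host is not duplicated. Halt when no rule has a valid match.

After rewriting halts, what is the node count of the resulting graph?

Answer: 2

Steps:
[0] host  ⇒  9 nodes, 8 edges  {0-q->0 2-q->2 3-q->3 4-q->4 5-q->5 6-q->6 7-q->7 8-q->8}
[1] R1 @ {0↦0, 1↦2}  ⇒  8 nodes, 7 edges  {0-q->0 3-q->3 4-q->4 5-q->5 6-q->6 7-q->7 8-q->8}
[2] R1 @ {0↦0, 1↦3}  ⇒  7 nodes, 6 edges  {0-q->0 4-q->4 5-q->5 6-q->6 7-q->7 8-q->8}
[3] R1 @ {0↦0, 1↦4}  ⇒  6 nodes, 5 edges  {0-q->0 5-q->5 6-q->6 7-q->7 8-q->8}
[4] R1 @ {0↦0, 1↦5}  ⇒  5 nodes, 4 edges  {0-q->0 6-q->6 7-q->7 8-q->8}
[5] R1 @ {0↦0, 1↦6}  ⇒  4 nodes, 3 edges  {0-q->0 7-q->7 8-q->8}
[6] R1 @ {0↦0, 1↦7}  ⇒  3 nodes, 2 edges  {0-q->0 8-q->8}
[7] R1 @ {0↦0, 1↦8}  ⇒  2 nodes, 1 edges  {0-q->0}
normal form: no rule applies after step 7
NF nodes: {0:A, 1:B}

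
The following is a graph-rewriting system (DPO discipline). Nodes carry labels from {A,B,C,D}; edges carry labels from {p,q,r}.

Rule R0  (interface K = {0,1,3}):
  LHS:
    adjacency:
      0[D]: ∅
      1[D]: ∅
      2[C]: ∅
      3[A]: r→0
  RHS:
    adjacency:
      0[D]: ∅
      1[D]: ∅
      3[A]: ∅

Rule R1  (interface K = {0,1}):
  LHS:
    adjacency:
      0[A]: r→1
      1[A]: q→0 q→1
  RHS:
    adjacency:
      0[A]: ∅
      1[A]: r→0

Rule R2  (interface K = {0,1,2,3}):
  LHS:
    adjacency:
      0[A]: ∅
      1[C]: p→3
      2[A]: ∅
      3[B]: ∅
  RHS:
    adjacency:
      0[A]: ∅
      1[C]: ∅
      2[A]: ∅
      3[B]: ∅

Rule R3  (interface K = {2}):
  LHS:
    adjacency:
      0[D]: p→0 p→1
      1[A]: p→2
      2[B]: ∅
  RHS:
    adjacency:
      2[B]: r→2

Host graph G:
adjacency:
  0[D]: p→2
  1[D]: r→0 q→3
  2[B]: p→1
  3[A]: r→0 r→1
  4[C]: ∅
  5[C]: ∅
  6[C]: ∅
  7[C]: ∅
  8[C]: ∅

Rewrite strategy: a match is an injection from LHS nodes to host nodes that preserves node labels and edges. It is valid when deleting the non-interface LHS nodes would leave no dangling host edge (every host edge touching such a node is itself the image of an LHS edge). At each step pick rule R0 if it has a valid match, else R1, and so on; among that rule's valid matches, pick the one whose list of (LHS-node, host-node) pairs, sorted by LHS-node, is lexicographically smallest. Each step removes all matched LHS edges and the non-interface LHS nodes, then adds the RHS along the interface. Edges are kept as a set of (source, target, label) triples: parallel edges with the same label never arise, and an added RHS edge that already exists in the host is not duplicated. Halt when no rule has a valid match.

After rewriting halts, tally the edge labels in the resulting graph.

Answer: p:2 q:1 r:1

Rewrite trace:
initial: |V|=9 |E|=6  E = 0-p->2 1-r->0 1-q->3 2-p->1 3-r->0 3-r->1
step 1: apply R0 at {0↦0, 1↦1, 2↦4, 3↦3}  → |V|=8 |E|=5  E = 0-p->2 1-r->0 1-q->3 2-p->1 3-r->1
step 2: apply R0 at {0↦1, 1↦0, 2↦5, 3↦3}  → |V|=7 |E|=4  E = 0-p->2 1-r->0 1-q->3 2-p->1
halt: no rule applies after step 2
NF edges: [(0, 2, 'p'), (1, 0, 'r'), (1, 3, 'q'), (2, 1, 'p')]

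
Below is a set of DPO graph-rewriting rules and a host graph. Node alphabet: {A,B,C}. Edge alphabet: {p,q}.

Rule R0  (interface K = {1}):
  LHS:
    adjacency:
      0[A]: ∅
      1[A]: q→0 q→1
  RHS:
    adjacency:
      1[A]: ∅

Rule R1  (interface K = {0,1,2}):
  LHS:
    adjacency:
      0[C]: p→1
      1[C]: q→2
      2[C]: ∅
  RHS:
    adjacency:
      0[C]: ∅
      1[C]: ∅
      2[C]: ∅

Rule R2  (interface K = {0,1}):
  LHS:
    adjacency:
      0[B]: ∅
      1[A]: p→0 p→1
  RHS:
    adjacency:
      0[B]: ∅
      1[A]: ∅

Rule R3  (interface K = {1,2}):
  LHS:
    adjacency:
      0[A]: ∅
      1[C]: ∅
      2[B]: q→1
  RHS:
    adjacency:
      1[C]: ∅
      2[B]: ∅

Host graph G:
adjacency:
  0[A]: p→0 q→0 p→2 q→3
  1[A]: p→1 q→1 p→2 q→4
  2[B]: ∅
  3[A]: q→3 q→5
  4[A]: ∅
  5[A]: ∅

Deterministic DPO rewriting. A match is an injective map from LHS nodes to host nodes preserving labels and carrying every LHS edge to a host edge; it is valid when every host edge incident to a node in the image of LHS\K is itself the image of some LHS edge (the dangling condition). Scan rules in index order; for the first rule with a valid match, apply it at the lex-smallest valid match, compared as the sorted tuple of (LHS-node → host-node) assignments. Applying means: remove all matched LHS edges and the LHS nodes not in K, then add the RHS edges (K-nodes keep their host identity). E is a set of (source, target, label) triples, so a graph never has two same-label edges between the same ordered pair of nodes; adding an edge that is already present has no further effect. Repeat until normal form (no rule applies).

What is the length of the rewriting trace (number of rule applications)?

Answer: 5

Steps:
initial: |V|=6 |E|=10  E = 0-p->0 0-q->0 0-p->2 0-q->3 1-p->1 1-q->1 1-p->2 1-q->4 3-q->3 3-q->5
step 1: apply R0 at {0↦4, 1↦1}  → |V|=5 |E|=8  E = 0-p->0 0-q->0 0-p->2 0-q->3 1-p->1 1-p->2 3-q->3 3-q->5
step 2: apply R0 at {0↦5, 1↦3}  → |V|=4 |E|=6  E = 0-p->0 0-q->0 0-p->2 0-q->3 1-p->1 1-p->2
step 3: apply R0 at {0↦3, 1↦0}  → |V|=3 |E|=4  E = 0-p->0 0-p->2 1-p->1 1-p->2
step 4: apply R2 at {0↦2, 1↦0}  → |V|=3 |E|=2  E = 1-p->1 1-p->2
step 5: apply R2 at {0↦2, 1↦1}  → |V|=3 |E|=0  E = ∅
halt: no rule applies after step 5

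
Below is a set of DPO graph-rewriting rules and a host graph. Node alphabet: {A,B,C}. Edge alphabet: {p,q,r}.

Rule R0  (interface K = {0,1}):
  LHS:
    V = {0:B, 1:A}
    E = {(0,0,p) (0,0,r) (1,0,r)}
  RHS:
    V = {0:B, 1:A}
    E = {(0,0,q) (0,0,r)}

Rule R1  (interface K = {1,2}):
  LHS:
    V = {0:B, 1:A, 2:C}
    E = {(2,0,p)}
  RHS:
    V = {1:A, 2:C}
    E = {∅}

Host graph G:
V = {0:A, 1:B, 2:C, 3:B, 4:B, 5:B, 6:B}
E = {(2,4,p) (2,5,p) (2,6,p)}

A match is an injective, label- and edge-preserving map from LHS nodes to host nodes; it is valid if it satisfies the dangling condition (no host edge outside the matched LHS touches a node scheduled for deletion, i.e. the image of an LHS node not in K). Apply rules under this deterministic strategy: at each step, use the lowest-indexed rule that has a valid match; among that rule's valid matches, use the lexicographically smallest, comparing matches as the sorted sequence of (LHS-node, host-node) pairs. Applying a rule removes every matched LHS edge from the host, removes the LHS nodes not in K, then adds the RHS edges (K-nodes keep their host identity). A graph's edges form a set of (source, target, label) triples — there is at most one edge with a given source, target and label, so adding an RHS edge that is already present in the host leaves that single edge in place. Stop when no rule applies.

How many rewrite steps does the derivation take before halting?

Answer: 3

Derivation:
[0] host  ⇒  7 nodes, 3 edges  {2-p->4 2-p->5 2-p->6}
[1] R1 @ {0↦4, 1↦0, 2↦2}  ⇒  6 nodes, 2 edges  {2-p->5 2-p->6}
[2] R1 @ {0↦5, 1↦0, 2↦2}  ⇒  5 nodes, 1 edges  {2-p->6}
[3] R1 @ {0↦6, 1↦0, 2↦2}  ⇒  4 nodes, 0 edges  {∅}
final graph: no rule applies after step 3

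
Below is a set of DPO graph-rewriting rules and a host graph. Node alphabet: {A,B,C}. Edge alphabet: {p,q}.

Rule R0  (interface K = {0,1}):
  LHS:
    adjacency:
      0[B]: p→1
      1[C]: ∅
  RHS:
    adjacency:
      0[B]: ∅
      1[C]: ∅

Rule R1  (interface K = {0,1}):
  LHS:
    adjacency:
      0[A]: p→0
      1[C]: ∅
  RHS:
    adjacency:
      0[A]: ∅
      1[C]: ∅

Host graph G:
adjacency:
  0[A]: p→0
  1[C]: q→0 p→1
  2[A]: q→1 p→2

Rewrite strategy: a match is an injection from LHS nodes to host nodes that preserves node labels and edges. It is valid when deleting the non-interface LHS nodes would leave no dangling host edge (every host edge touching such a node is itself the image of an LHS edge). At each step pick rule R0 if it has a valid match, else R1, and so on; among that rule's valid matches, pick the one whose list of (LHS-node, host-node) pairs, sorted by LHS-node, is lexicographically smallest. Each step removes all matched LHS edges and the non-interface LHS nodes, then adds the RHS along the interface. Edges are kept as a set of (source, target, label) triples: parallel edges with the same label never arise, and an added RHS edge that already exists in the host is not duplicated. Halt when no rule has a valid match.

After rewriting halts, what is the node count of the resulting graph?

initial: |V|=3 |E|=5  E = 0-p->0 1-q->0 1-p->1 2-q->1 2-p->2
step 1: apply R1 at {0↦0, 1↦1}  → |V|=3 |E|=4  E = 1-q->0 1-p->1 2-q->1 2-p->2
step 2: apply R1 at {0↦2, 1↦1}  → |V|=3 |E|=3  E = 1-q->0 1-p->1 2-q->1
final graph: no rule applies after step 2
NF nodes: {0:A, 1:C, 2:A}

Answer: 3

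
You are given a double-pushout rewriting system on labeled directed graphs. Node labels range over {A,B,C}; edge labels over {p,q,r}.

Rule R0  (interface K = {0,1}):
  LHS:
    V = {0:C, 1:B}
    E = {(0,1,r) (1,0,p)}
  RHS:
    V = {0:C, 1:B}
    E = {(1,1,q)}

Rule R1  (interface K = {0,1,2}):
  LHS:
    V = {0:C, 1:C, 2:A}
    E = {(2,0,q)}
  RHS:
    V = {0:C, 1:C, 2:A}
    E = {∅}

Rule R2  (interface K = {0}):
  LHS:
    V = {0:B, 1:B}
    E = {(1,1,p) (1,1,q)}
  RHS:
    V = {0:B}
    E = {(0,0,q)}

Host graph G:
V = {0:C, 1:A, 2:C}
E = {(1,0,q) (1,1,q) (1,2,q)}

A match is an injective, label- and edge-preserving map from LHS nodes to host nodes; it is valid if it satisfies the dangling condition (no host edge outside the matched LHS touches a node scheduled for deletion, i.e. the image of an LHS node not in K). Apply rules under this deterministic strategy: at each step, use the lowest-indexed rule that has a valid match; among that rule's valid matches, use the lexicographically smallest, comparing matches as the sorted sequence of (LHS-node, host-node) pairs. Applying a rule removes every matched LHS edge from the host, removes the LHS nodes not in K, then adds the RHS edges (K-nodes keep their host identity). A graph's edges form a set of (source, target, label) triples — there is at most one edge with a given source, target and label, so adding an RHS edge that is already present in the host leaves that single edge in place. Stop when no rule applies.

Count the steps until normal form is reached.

start.  V:3 E:3  edges: 1-q->0 1-q->1 1-q->2
1. fire R1 via {0↦0, 1↦2, 2↦1}  →  V:3 E:2  edges: 1-q->1 1-q->2
2. fire R1 via {0↦2, 1↦0, 2↦1}  →  V:3 E:1  edges: 1-q->1
halt: no rule applies after step 2

Answer: 2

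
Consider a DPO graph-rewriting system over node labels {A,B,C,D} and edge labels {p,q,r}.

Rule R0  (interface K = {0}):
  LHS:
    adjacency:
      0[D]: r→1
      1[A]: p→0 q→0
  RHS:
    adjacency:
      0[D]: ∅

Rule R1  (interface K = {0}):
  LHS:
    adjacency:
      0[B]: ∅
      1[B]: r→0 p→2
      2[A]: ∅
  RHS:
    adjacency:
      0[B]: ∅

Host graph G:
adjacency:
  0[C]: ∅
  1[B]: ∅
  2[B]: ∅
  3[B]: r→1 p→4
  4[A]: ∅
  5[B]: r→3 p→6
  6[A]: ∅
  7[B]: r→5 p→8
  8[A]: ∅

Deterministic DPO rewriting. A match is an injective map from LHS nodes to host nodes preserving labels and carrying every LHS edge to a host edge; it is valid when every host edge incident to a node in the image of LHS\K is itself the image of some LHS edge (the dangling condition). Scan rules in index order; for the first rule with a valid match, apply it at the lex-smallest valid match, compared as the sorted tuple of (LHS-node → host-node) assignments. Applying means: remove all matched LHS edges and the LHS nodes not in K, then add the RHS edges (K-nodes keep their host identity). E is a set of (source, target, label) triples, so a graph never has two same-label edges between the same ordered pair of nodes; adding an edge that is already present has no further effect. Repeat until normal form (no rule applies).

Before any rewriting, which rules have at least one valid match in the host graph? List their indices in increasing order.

R0: no valid match — LHS pattern not found
R1: 1 valid match — {0↦5, 1↦7, 2↦8}

Answer: [R1]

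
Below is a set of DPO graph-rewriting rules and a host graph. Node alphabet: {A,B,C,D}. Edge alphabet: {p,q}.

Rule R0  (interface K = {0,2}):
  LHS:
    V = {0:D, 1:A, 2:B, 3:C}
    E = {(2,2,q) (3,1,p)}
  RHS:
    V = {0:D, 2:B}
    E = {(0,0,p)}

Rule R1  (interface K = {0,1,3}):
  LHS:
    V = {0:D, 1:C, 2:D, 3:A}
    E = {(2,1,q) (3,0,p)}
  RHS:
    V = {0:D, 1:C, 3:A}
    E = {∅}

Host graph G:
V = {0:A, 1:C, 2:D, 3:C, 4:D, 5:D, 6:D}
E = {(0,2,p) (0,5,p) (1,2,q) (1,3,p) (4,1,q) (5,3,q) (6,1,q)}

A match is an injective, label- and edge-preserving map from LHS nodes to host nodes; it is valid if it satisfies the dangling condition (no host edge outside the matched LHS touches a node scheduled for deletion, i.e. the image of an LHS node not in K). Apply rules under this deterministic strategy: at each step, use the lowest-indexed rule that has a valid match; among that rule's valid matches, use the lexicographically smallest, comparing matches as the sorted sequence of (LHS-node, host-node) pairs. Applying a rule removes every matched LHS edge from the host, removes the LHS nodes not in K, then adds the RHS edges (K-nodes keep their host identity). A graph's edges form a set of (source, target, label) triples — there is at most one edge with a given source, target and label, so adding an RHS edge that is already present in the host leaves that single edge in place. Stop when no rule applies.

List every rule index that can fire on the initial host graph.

R0: no valid match — LHS pattern not found
R1: 4 valid matches — {0↦2, 1↦1, 2↦4, 3↦0}, {0↦2, 1↦1, 2↦6, 3↦0}, {0↦5, 1↦1, 2↦4, 3↦0} (+1 more)

Answer: [R1]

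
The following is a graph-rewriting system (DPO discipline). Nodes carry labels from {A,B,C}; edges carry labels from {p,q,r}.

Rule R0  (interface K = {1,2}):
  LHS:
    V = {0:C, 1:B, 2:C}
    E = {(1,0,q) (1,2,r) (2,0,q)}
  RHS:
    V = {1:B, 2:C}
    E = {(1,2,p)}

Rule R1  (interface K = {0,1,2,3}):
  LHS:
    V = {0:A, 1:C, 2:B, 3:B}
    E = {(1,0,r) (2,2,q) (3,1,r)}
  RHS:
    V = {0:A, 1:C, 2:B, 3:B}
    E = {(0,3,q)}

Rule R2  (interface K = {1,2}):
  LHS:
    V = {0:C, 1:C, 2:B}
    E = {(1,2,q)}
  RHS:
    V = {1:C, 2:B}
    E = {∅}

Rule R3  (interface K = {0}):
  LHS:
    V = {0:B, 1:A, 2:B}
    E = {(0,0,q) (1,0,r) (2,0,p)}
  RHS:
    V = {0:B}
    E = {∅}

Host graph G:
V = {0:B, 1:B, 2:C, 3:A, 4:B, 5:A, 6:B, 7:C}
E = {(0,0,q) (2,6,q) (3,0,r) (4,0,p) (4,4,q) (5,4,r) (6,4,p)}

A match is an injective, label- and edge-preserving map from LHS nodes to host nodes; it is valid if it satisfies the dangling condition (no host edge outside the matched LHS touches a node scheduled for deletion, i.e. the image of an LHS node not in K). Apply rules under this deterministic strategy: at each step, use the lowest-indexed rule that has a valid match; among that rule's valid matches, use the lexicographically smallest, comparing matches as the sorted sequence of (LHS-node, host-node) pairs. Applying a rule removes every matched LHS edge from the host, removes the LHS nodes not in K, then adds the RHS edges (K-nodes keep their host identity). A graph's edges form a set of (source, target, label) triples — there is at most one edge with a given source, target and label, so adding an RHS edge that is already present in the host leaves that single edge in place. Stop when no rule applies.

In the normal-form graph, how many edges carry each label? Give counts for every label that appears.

Answer: (no edges)

Derivation:
start.  V:8 E:7  edges: 0-q->0 2-q->6 3-r->0 4-p->0 4-q->4 5-r->4 6-p->4
1. fire R2 via {0↦7, 1↦2, 2↦6}  →  V:7 E:6  edges: 0-q->0 3-r->0 4-p->0 4-q->4 5-r->4 6-p->4
2. fire R3 via {0↦4, 1↦5, 2↦6}  →  V:5 E:3  edges: 0-q->0 3-r->0 4-p->0
3. fire R3 via {0↦0, 1↦3, 2↦4}  →  V:3 E:0  edges: ∅
normal form: no rule applies after step 3
NF edges: []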